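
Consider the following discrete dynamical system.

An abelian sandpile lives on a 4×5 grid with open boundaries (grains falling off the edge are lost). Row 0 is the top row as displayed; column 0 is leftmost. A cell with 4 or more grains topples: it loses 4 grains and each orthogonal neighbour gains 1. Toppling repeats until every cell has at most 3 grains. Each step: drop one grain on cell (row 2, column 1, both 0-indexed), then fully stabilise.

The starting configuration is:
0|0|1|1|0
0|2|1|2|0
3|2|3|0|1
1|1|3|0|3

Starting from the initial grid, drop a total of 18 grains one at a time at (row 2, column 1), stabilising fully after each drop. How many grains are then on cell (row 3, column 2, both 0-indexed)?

0

gen 0: 0|0|1|1|0
0|2|1|2|0
3|2|3|0|1
1|1|3|0|3
gen 1: 0|0|1|1|0
0|2|1|2|0
3|3|3|0|1
1|1|3|0|3
gen 2: 0|0|1|1|0
1|3|2|2|0
0|2|1|1|1
2|3|0|1|3
gen 3: 0|0|1|1|0
1|3|2|2|0
0|3|1|1|1
2|3|0|1|3
gen 4: 0|1|1|1|0
2|0|3|2|0
1|2|2|1|1
3|0|1|1|3
gen 5: 0|1|1|1|0
2|0|3|2|0
1|3|2|1|1
3|0|1|1|3
gen 6: 0|1|1|1|0
2|1|3|2|0
2|0|3|1|1
3|1|1|1|3
gen 7: 0|1|1|1|0
2|1|3|2|0
2|1|3|1|1
3|1|1|1|3
gen 8: 0|1|1|1|0
2|1|3|2|0
2|2|3|1|1
3|1|1|1|3
gen 9: 0|1|1|1|0
2|1|3|2|0
2|3|3|1|1
3|1|1|1|3
gen 10: 0|1|2|1|0
2|3|0|3|0
3|1|1|2|1
3|2|2|1|3
gen 11: 0|1|2|1|0
2|3|0|3|0
3|2|1|2|1
3|2|2|1|3
gen 12: 0|1|2|1|0
2|3|0|3|0
3|3|1|2|1
3|2|2|1|3
gen 13: 1|2|2|1|0
0|1|1|3|0
2|3|2|2|1
1|0|3|1|3
gen 14: 1|2|2|1|0
0|2|1|3|0
3|0|3|2|1
1|1|3|1|3
gen 15: 1|2|2|1|0
0|2|1|3|0
3|1|3|2|1
1|1|3|1|3
gen 16: 1|2|2|1|0
0|2|1|3|0
3|2|3|2|1
1|1|3|1|3
gen 17: 1|2|2|1|0
0|2|1|3|0
3|3|3|2|1
1|1|3|1|3
gen 18: 1|2|2|1|0
1|3|2|3|0
0|2|1|3|1
2|3|0|2|3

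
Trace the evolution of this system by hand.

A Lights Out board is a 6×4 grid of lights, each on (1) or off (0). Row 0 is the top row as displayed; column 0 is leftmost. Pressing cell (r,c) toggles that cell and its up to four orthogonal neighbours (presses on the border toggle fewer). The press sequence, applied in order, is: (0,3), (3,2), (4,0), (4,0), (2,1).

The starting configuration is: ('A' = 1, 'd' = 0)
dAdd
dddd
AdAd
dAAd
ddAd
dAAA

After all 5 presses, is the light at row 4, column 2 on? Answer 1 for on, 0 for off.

0

k=0  dAdd
dddd
AdAd
dAAd
ddAd
dAAA
k=1  dAAA
dddA
AdAd
dAAd
ddAd
dAAA
k=2  dAAA
dddA
Addd
dddA
dddd
dAAA
k=3  dAAA
dddA
Addd
AddA
AAdd
AAAA
k=4  dAAA
dddA
Addd
dddA
dddd
dAAA
k=5  dAAA
dAdA
dAAd
dAdA
dddd
dAAA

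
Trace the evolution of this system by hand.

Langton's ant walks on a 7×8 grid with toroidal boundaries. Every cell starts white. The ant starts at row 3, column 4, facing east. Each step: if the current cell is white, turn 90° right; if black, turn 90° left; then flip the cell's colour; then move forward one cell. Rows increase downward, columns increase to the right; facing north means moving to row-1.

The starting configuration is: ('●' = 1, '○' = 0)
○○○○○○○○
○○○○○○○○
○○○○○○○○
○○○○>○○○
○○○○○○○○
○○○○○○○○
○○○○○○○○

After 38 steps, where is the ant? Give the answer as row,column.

[0] ○○○○○○○○
○○○○○○○○
○○○○○○○○
○○○○>○○○
○○○○○○○○
○○○○○○○○
○○○○○○○○
[1] ○○○○○○○○
○○○○○○○○
○○○○○○○○
○○○○●○○○
○○○○v○○○
○○○○○○○○
○○○○○○○○
[2] ○○○○○○○○
○○○○○○○○
○○○○○○○○
○○○○●○○○
○○○<●○○○
○○○○○○○○
○○○○○○○○
[3] ○○○○○○○○
○○○○○○○○
○○○○○○○○
○○○^●○○○
○○○●●○○○
○○○○○○○○
○○○○○○○○
[4] ○○○○○○○○
○○○○○○○○
○○○○○○○○
○○○●>○○○
○○○●●○○○
○○○○○○○○
○○○○○○○○
[5] ○○○○○○○○
○○○○○○○○
○○○○^○○○
○○○●○○○○
○○○●●○○○
○○○○○○○○
○○○○○○○○
[6] ○○○○○○○○
○○○○○○○○
○○○○●>○○
○○○●○○○○
○○○●●○○○
○○○○○○○○
○○○○○○○○
[7] ○○○○○○○○
○○○○○○○○
○○○○●●○○
○○○●○v○○
○○○●●○○○
○○○○○○○○
○○○○○○○○
[8] ○○○○○○○○
○○○○○○○○
○○○○●●○○
○○○●<●○○
○○○●●○○○
○○○○○○○○
○○○○○○○○
[9] ○○○○○○○○
○○○○○○○○
○○○○^●○○
○○○●●●○○
○○○●●○○○
○○○○○○○○
○○○○○○○○
[10] ○○○○○○○○
○○○○○○○○
○○○<○●○○
○○○●●●○○
○○○●●○○○
○○○○○○○○
○○○○○○○○
[11] ○○○○○○○○
○○○^○○○○
○○○●○●○○
○○○●●●○○
○○○●●○○○
○○○○○○○○
○○○○○○○○
[12] ○○○○○○○○
○○○●>○○○
○○○●○●○○
○○○●●●○○
○○○●●○○○
○○○○○○○○
○○○○○○○○
[13] ○○○○○○○○
○○○●●○○○
○○○●v●○○
○○○●●●○○
○○○●●○○○
○○○○○○○○
○○○○○○○○
[14] ○○○○○○○○
○○○●●○○○
○○○<●●○○
○○○●●●○○
○○○●●○○○
○○○○○○○○
○○○○○○○○
[15] ○○○○○○○○
○○○●●○○○
○○○○●●○○
○○○v●●○○
○○○●●○○○
○○○○○○○○
○○○○○○○○
[16] ○○○○○○○○
○○○●●○○○
○○○○●●○○
○○○○>●○○
○○○●●○○○
○○○○○○○○
○○○○○○○○
[17] ○○○○○○○○
○○○●●○○○
○○○○^●○○
○○○○○●○○
○○○●●○○○
○○○○○○○○
○○○○○○○○
[18] ○○○○○○○○
○○○●●○○○
○○○<○●○○
○○○○○●○○
○○○●●○○○
○○○○○○○○
○○○○○○○○
[19] ○○○○○○○○
○○○^●○○○
○○○●○●○○
○○○○○●○○
○○○●●○○○
○○○○○○○○
○○○○○○○○
[20] ○○○○○○○○
○○<○●○○○
○○○●○●○○
○○○○○●○○
○○○●●○○○
○○○○○○○○
○○○○○○○○
[21] ○○^○○○○○
○○●○●○○○
○○○●○●○○
○○○○○●○○
○○○●●○○○
○○○○○○○○
○○○○○○○○
[22] ○○●>○○○○
○○●○●○○○
○○○●○●○○
○○○○○●○○
○○○●●○○○
○○○○○○○○
○○○○○○○○
[23] ○○●●○○○○
○○●v●○○○
○○○●○●○○
○○○○○●○○
○○○●●○○○
○○○○○○○○
○○○○○○○○
[24] ○○●●○○○○
○○<●●○○○
○○○●○●○○
○○○○○●○○
○○○●●○○○
○○○○○○○○
○○○○○○○○
[25] ○○●●○○○○
○○○●●○○○
○○v●○●○○
○○○○○●○○
○○○●●○○○
○○○○○○○○
○○○○○○○○
[26] ○○●●○○○○
○○○●●○○○
○<●●○●○○
○○○○○●○○
○○○●●○○○
○○○○○○○○
○○○○○○○○
[27] ○○●●○○○○
○^○●●○○○
○●●●○●○○
○○○○○●○○
○○○●●○○○
○○○○○○○○
○○○○○○○○
[28] ○○●●○○○○
○●>●●○○○
○●●●○●○○
○○○○○●○○
○○○●●○○○
○○○○○○○○
○○○○○○○○
[29] ○○●●○○○○
○●●●●○○○
○●v●○●○○
○○○○○●○○
○○○●●○○○
○○○○○○○○
○○○○○○○○
[30] ○○●●○○○○
○●●●●○○○
○●○>○●○○
○○○○○●○○
○○○●●○○○
○○○○○○○○
○○○○○○○○
[31] ○○●●○○○○
○●●^●○○○
○●○○○●○○
○○○○○●○○
○○○●●○○○
○○○○○○○○
○○○○○○○○
[32] ○○●●○○○○
○●<○●○○○
○●○○○●○○
○○○○○●○○
○○○●●○○○
○○○○○○○○
○○○○○○○○
[33] ○○●●○○○○
○●○○●○○○
○●v○○●○○
○○○○○●○○
○○○●●○○○
○○○○○○○○
○○○○○○○○
[34] ○○●●○○○○
○●○○●○○○
○<●○○●○○
○○○○○●○○
○○○●●○○○
○○○○○○○○
○○○○○○○○
[35] ○○●●○○○○
○●○○●○○○
○○●○○●○○
○v○○○●○○
○○○●●○○○
○○○○○○○○
○○○○○○○○
[36] ○○●●○○○○
○●○○●○○○
○○●○○●○○
<●○○○●○○
○○○●●○○○
○○○○○○○○
○○○○○○○○
[37] ○○●●○○○○
○●○○●○○○
^○●○○●○○
●●○○○●○○
○○○●●○○○
○○○○○○○○
○○○○○○○○
[38] ○○●●○○○○
○●○○●○○○
●>●○○●○○
●●○○○●○○
○○○●●○○○
○○○○○○○○
○○○○○○○○

2,1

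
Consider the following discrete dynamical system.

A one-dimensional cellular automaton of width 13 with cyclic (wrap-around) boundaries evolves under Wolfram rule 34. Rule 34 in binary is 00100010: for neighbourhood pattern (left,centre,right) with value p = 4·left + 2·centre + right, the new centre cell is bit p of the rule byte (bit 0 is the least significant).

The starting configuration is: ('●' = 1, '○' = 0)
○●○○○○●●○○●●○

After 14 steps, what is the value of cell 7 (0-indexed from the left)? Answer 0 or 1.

0

0) ○●○○○○●●○○●●○
1) ●○○○○●○○○●○○○
2) ○○○○●○○○●○○○●
3) ○○○●○○○●○○○●○
4) ○○●○○○●○○○●○○
5) ○●○○○●○○○●○○○
6) ●○○○●○○○●○○○○
7) ○○○●○○○●○○○○●
8) ○○●○○○●○○○○●○
9) ○●○○○●○○○○●○○
10) ●○○○●○○○○●○○○
11) ○○○●○○○○●○○○●
12) ○○●○○○○●○○○●○
13) ○●○○○○●○○○●○○
14) ●○○○○●○○○●○○○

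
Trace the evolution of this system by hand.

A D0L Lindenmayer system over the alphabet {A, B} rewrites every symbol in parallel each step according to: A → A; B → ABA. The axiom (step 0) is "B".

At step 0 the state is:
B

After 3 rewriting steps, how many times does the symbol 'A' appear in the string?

6

gen 0: B
gen 1: ABA
gen 2: AABAA
gen 3: AAABAAA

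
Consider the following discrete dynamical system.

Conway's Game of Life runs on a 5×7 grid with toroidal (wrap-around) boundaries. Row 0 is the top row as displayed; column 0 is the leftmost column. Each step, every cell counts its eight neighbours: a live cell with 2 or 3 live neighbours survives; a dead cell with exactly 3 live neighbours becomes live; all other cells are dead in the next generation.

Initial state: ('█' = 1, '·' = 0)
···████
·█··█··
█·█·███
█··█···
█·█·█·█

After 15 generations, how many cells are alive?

0) ···████
·█··█··
█·█·███
█··█···
█·█·█·█
1) ·██···█
·██····
█·█·███
··█····
███····
2) ···█···
·······
█·█··██
··█··█·
█··█···
3) ·······
······█
·█···██
█·████·
··███··
4) ···█···
█····██
·███···
█······
·██··█·
5) ███·██·
██·██·█
·██····
█··█···
·██····
6) ····██·
····█·█
····█·█
█··█···
····█·█
7) ···██·█
···██·█
█··██·█
█··██·█
···██·█
8) █·█···█
··█···█
··█····
··█····
··█···█
9) █·██·██
█·██··█
·███···
·███···
█·██··█
10) ·····█·
·····█·
····█··
····█··
·····█·
11) ····███
····██·
····██·
····██·
····██·
12) ···█··█
···█···
···█··█
···█··█
···█···
13) ··███··
··███··
··███··
··███··
··███··
14) ·█···█·
·█···█·
·█···█·
·█···█·
·█···█·
15) ███·███
███·███
███·███
███·███
███·███

30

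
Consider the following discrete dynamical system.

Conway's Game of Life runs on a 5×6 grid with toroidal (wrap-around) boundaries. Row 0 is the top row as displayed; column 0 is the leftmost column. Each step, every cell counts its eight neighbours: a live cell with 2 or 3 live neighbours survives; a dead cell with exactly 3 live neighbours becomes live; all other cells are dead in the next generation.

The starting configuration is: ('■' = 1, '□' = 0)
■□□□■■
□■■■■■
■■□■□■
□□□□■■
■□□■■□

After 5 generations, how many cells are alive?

0) ■□□□■■
□■■■■■
■■□■□■
□□□□■■
■□□■■□
1) □□□□□□
□□□□□□
□■□□□□
□■■□□□
■□□■□□
2) □□□□□□
□□□□□□
□■■□□□
■■■□□□
□■■□□□
3) □□□□□□
□□□□□□
■□■□□□
■□□■□□
■□■□□□
4) □□□□□□
□□□□□□
□■□□□□
■□■■□■
□■□□□□
5) □□□□□□
□□□□□□
■■■□□□
■□■□□□
■■■□□□

8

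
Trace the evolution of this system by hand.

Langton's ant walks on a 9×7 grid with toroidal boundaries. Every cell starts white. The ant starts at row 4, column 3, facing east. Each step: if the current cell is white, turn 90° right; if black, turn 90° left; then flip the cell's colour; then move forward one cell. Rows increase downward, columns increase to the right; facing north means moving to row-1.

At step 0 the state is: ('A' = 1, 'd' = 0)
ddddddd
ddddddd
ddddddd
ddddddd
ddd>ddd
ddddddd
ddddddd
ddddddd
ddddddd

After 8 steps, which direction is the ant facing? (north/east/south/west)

west

0) ddddddd
ddddddd
ddddddd
ddddddd
ddd>ddd
ddddddd
ddddddd
ddddddd
ddddddd
1) ddddddd
ddddddd
ddddddd
ddddddd
dddAddd
dddvddd
ddddddd
ddddddd
ddddddd
2) ddddddd
ddddddd
ddddddd
ddddddd
dddAddd
dd<Addd
ddddddd
ddddddd
ddddddd
3) ddddddd
ddddddd
ddddddd
ddddddd
dd^Addd
ddAAddd
ddddddd
ddddddd
ddddddd
4) ddddddd
ddddddd
ddddddd
ddddddd
ddA>ddd
ddAAddd
ddddddd
ddddddd
ddddddd
5) ddddddd
ddddddd
ddddddd
ddd^ddd
ddAdddd
ddAAddd
ddddddd
ddddddd
ddddddd
6) ddddddd
ddddddd
ddddddd
dddA>dd
ddAdddd
ddAAddd
ddddddd
ddddddd
ddddddd
7) ddddddd
ddddddd
ddddddd
dddAAdd
ddAdvdd
ddAAddd
ddddddd
ddddddd
ddddddd
8) ddddddd
ddddddd
ddddddd
dddAAdd
ddA<Add
ddAAddd
ddddddd
ddddddd
ddddddd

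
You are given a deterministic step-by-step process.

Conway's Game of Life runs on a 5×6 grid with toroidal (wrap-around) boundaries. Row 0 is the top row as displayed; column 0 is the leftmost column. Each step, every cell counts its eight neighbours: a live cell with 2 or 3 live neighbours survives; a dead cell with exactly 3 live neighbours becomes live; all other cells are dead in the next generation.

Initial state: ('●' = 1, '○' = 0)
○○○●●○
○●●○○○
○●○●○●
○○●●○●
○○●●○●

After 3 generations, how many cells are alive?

step 0: ○○○●●○
○●●○○○
○●○●○●
○○●●○●
○○●●○●
step 1: ○●○○●○
●●○○○○
○●○●○○
○●○○○●
○○○○○●
step 2: ○●○○○●
●●○○○○
○●○○○○
○○●○●○
○○○○●●
step 3: ○●○○●●
○●●○○○
●●●○○○
○○○●●●
●○○●●●

15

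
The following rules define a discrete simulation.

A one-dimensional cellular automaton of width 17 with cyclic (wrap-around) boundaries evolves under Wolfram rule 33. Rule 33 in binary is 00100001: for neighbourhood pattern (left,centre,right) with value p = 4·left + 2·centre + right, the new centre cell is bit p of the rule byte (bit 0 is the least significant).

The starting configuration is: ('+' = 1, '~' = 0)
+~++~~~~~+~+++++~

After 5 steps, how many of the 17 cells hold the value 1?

step 0: +~++~~~~~+~+++++~
step 1: ~+~~~+++~~+~~~~~+
step 2: +~~+~~~~~~~~+++~~
step 3: ~~~~~++++++~~~~~~
step 4: ++++~~~~~~~~+++++
step 5: ~~~~~++++++~~~~~~

6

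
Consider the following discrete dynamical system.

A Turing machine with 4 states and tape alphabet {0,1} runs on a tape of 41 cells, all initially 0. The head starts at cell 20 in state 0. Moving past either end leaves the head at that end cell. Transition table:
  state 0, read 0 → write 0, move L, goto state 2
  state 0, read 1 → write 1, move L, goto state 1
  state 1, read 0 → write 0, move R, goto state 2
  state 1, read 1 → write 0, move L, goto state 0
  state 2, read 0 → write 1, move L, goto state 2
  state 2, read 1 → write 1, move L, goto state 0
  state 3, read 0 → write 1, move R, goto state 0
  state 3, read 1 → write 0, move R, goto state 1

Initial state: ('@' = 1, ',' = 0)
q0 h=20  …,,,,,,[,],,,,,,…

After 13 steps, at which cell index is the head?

[0] q0 h=20  …,,,,,,[,],,,,,,…
[1] q2 h=19  …,,,,,,[,],,,,,,…
[2] q2 h=18  …,,,,,,[,]@,,,,,…
[3] q2 h=17  …,,,,,,[,]@@,,,,…
[4] q2 h=16  …,,,,,,[,]@@@,,,…
[5] q2 h=15  …,,,,,,[,]@@@@,,…
[6] q2 h=14  …,,,,,,[,]@@@@@,…
[7] q2 h=13  …,,,,,,[,]@@@@@@…
[8] q2 h=12  …,,,,,,[,]@@@@@@…
[9] q2 h=11  …,,,,,,[,]@@@@@@…
[10] q2 h=10  …,,,,,,[,]@@@@@@…
[11] q2 h= 9  …,,,,,,[,]@@@@@@…
[12] q2 h= 8  …,,,,,,[,]@@@@@@…
[13] q2 h= 7  …,,,,,,[,]@@@@@@…

7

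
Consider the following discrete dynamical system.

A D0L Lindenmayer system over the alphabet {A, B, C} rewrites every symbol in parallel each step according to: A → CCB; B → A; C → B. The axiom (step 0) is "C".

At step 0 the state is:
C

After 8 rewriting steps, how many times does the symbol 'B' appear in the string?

6

[0] C
[1] B
[2] A
[3] CCB
[4] BBA
[5] AACCB
[6] CCBCCBBBA
[7] BBABBAAACCB
[8] AACCBAACCBCCBCCBBBA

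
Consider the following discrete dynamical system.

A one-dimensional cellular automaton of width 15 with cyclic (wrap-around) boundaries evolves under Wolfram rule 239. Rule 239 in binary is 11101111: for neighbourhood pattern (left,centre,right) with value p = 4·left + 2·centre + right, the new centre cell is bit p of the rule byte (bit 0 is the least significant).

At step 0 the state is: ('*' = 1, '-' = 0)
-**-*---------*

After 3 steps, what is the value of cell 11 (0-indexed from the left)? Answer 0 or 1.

k=0  -**-*---------*
k=1  *****-*********
k=2  ***************
k=3  ***************

1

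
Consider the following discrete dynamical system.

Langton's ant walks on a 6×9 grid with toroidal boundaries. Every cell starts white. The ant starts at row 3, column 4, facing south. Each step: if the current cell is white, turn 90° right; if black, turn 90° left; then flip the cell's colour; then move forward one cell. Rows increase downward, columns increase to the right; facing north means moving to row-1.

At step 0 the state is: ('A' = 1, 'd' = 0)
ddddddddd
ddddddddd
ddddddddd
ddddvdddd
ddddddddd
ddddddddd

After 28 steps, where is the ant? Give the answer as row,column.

t=0: ddddddddd
ddddddddd
ddddddddd
ddddvdddd
ddddddddd
ddddddddd
t=1: ddddddddd
ddddddddd
ddddddddd
ddd<Adddd
ddddddddd
ddddddddd
t=2: ddddddddd
ddddddddd
ddd^ddddd
dddAAdddd
ddddddddd
ddddddddd
t=3: ddddddddd
ddddddddd
dddA>dddd
dddAAdddd
ddddddddd
ddddddddd
t=4: ddddddddd
ddddddddd
dddAAdddd
dddAvdddd
ddddddddd
ddddddddd
t=5: ddddddddd
ddddddddd
dddAAdddd
dddAd>ddd
ddddddddd
ddddddddd
t=6: ddddddddd
ddddddddd
dddAAdddd
dddAdAddd
dddddvddd
ddddddddd
t=7: ddddddddd
ddddddddd
dddAAdddd
dddAdAddd
dddd<Addd
ddddddddd
t=8: ddddddddd
ddddddddd
dddAAdddd
dddA^Addd
ddddAAddd
ddddddddd
t=9: ddddddddd
ddddddddd
dddAAdddd
dddAA>ddd
ddddAAddd
ddddddddd
t=10: ddddddddd
ddddddddd
dddAA^ddd
dddAAdddd
ddddAAddd
ddddddddd
t=11: ddddddddd
ddddddddd
dddAAA>dd
dddAAdddd
ddddAAddd
ddddddddd
t=12: ddddddddd
ddddddddd
dddAAAAdd
dddAAdvdd
ddddAAddd
ddddddddd
t=13: ddddddddd
ddddddddd
dddAAAAdd
dddAA<Add
ddddAAddd
ddddddddd
t=14: ddddddddd
ddddddddd
dddAA^Add
dddAAAAdd
ddddAAddd
ddddddddd
t=15: ddddddddd
ddddddddd
dddA<dAdd
dddAAAAdd
ddddAAddd
ddddddddd
t=16: ddddddddd
ddddddddd
dddAddAdd
dddAvAAdd
ddddAAddd
ddddddddd
t=17: ddddddddd
ddddddddd
dddAddAdd
dddAd>Add
ddddAAddd
ddddddddd
t=18: ddddddddd
ddddddddd
dddAd^Add
dddAddAdd
ddddAAddd
ddddddddd
t=19: ddddddddd
ddddddddd
dddAdA>dd
dddAddAdd
ddddAAddd
ddddddddd
t=20: ddddddddd
dddddd^dd
dddAdAddd
dddAddAdd
ddddAAddd
ddddddddd
t=21: ddddddddd
ddddddA>d
dddAdAddd
dddAddAdd
ddddAAddd
ddddddddd
t=22: ddddddddd
ddddddAAd
dddAdAdvd
dddAddAdd
ddddAAddd
ddddddddd
t=23: ddddddddd
ddddddAAd
dddAdA<Ad
dddAddAdd
ddddAAddd
ddddddddd
t=24: ddddddddd
dddddd^Ad
dddAdAAAd
dddAddAdd
ddddAAddd
ddddddddd
t=25: ddddddddd
ddddd<dAd
dddAdAAAd
dddAddAdd
ddddAAddd
ddddddddd
t=26: ddddd^ddd
dddddAdAd
dddAdAAAd
dddAddAdd
ddddAAddd
ddddddddd
t=27: dddddA>dd
dddddAdAd
dddAdAAAd
dddAddAdd
ddddAAddd
ddddddddd
t=28: dddddAAdd
dddddAvAd
dddAdAAAd
dddAddAdd
ddddAAddd
ddddddddd

1,6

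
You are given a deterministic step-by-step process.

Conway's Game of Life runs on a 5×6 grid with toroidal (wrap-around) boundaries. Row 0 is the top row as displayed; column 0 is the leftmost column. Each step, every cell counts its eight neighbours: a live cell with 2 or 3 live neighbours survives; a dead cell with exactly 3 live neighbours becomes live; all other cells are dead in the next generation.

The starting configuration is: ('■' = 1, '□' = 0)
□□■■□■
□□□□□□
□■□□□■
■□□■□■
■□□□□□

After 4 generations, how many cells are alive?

5

t=0: □□■■□■
□□□□□□
□■□□□■
■□□■□■
■□□□□□
t=1: □□□□□□
■□■□■□
□□□□■■
□■□□■■
■■■■□□
t=2: ■□□□□■
□□□■■□
□■□□□□
□■□□□□
■■■■■■
t=3: □□□□□□
■□□□■■
□□■□□□
□□□■■■
□□■■■□
t=4: □□□□□□
□□□□□■
■□□□□□
□□□□□■
□□■□□■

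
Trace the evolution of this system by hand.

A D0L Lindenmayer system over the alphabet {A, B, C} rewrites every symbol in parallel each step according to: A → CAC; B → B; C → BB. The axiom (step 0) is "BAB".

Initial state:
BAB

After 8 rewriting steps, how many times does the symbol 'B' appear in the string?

t=0: BAB
t=1: BCACB
t=2: BBBCACBBB
t=3: BBBBBCACBBBBB
t=4: BBBBBBBCACBBBBBBB
t=5: BBBBBBBBBCACBBBBBBBBB
t=6: BBBBBBBBBBBCACBBBBBBBBBBB
t=7: BBBBBBBBBBBBBCACBBBBBBBBBBBBB
t=8: BBBBBBBBBBBBBBBCACBBBBBBBBBBBBBBB

30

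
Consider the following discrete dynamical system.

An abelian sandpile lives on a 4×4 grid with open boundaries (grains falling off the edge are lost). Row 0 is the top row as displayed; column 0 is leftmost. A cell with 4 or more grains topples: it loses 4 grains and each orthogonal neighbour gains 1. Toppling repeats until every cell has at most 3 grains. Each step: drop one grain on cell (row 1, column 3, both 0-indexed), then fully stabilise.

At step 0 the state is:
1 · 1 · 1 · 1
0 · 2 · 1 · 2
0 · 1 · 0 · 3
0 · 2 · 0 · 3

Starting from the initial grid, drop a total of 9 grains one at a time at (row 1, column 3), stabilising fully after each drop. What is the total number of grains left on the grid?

19

0) 1 · 1 · 1 · 1
0 · 2 · 1 · 2
0 · 1 · 0 · 3
0 · 2 · 0 · 3
1) 1 · 1 · 1 · 1
0 · 2 · 1 · 3
0 · 1 · 0 · 3
0 · 2 · 0 · 3
2) 1 · 1 · 1 · 2
0 · 2 · 2 · 1
0 · 1 · 1 · 1
0 · 2 · 1 · 0
3) 1 · 1 · 1 · 2
0 · 2 · 2 · 2
0 · 1 · 1 · 1
0 · 2 · 1 · 0
4) 1 · 1 · 1 · 2
0 · 2 · 2 · 3
0 · 1 · 1 · 1
0 · 2 · 1 · 0
5) 1 · 1 · 1 · 3
0 · 2 · 3 · 0
0 · 1 · 1 · 2
0 · 2 · 1 · 0
6) 1 · 1 · 1 · 3
0 · 2 · 3 · 1
0 · 1 · 1 · 2
0 · 2 · 1 · 0
7) 1 · 1 · 1 · 3
0 · 2 · 3 · 2
0 · 1 · 1 · 2
0 · 2 · 1 · 0
8) 1 · 1 · 1 · 3
0 · 2 · 3 · 3
0 · 1 · 1 · 2
0 · 2 · 1 · 0
9) 1 · 1 · 3 · 0
0 · 3 · 0 · 2
0 · 1 · 2 · 3
0 · 2 · 1 · 0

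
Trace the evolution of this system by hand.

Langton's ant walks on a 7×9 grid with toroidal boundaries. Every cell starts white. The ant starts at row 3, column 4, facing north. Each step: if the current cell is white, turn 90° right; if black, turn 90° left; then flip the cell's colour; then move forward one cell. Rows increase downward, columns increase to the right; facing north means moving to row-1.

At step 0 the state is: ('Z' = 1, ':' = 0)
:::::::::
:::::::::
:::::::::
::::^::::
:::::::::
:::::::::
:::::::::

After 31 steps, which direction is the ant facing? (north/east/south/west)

west

step 0: :::::::::
:::::::::
:::::::::
::::^::::
:::::::::
:::::::::
:::::::::
step 1: :::::::::
:::::::::
:::::::::
::::Z>:::
:::::::::
:::::::::
:::::::::
step 2: :::::::::
:::::::::
:::::::::
::::ZZ:::
:::::v:::
:::::::::
:::::::::
step 3: :::::::::
:::::::::
:::::::::
::::ZZ:::
::::<Z:::
:::::::::
:::::::::
step 4: :::::::::
:::::::::
:::::::::
::::^Z:::
::::ZZ:::
:::::::::
:::::::::
step 5: :::::::::
:::::::::
:::::::::
:::<:Z:::
::::ZZ:::
:::::::::
:::::::::
step 6: :::::::::
:::::::::
:::^:::::
:::Z:Z:::
::::ZZ:::
:::::::::
:::::::::
step 7: :::::::::
:::::::::
:::Z>::::
:::Z:Z:::
::::ZZ:::
:::::::::
:::::::::
step 8: :::::::::
:::::::::
:::ZZ::::
:::ZvZ:::
::::ZZ:::
:::::::::
:::::::::
step 9: :::::::::
:::::::::
:::ZZ::::
:::<ZZ:::
::::ZZ:::
:::::::::
:::::::::
step 10: :::::::::
:::::::::
:::ZZ::::
::::ZZ:::
:::vZZ:::
:::::::::
:::::::::
step 11: :::::::::
:::::::::
:::ZZ::::
::::ZZ:::
::<ZZZ:::
:::::::::
:::::::::
step 12: :::::::::
:::::::::
:::ZZ::::
::^:ZZ:::
::ZZZZ:::
:::::::::
:::::::::
step 13: :::::::::
:::::::::
:::ZZ::::
::Z>ZZ:::
::ZZZZ:::
:::::::::
:::::::::
step 14: :::::::::
:::::::::
:::ZZ::::
::ZZZZ:::
::ZvZZ:::
:::::::::
:::::::::
step 15: :::::::::
:::::::::
:::ZZ::::
::ZZZZ:::
::Z:>Z:::
:::::::::
:::::::::
step 16: :::::::::
:::::::::
:::ZZ::::
::ZZ^Z:::
::Z::Z:::
:::::::::
:::::::::
step 17: :::::::::
:::::::::
:::ZZ::::
::Z<:Z:::
::Z::Z:::
:::::::::
:::::::::
step 18: :::::::::
:::::::::
:::ZZ::::
::Z::Z:::
::Zv:Z:::
:::::::::
:::::::::
step 19: :::::::::
:::::::::
:::ZZ::::
::Z::Z:::
::<Z:Z:::
:::::::::
:::::::::
step 20: :::::::::
:::::::::
:::ZZ::::
::Z::Z:::
:::Z:Z:::
::v::::::
:::::::::
step 21: :::::::::
:::::::::
:::ZZ::::
::Z::Z:::
:::Z:Z:::
:<Z::::::
:::::::::
step 22: :::::::::
:::::::::
:::ZZ::::
::Z::Z:::
:^:Z:Z:::
:ZZ::::::
:::::::::
step 23: :::::::::
:::::::::
:::ZZ::::
::Z::Z:::
:Z>Z:Z:::
:ZZ::::::
:::::::::
step 24: :::::::::
:::::::::
:::ZZ::::
::Z::Z:::
:ZZZ:Z:::
:Zv::::::
:::::::::
step 25: :::::::::
:::::::::
:::ZZ::::
::Z::Z:::
:ZZZ:Z:::
:Z:>:::::
:::::::::
step 26: :::::::::
:::::::::
:::ZZ::::
::Z::Z:::
:ZZZ:Z:::
:Z:Z:::::
:::v:::::
step 27: :::::::::
:::::::::
:::ZZ::::
::Z::Z:::
:ZZZ:Z:::
:Z:Z:::::
::<Z:::::
step 28: :::::::::
:::::::::
:::ZZ::::
::Z::Z:::
:ZZZ:Z:::
:Z^Z:::::
::ZZ:::::
step 29: :::::::::
:::::::::
:::ZZ::::
::Z::Z:::
:ZZZ:Z:::
:ZZ>:::::
::ZZ:::::
step 30: :::::::::
:::::::::
:::ZZ::::
::Z::Z:::
:ZZ^:Z:::
:ZZ::::::
::ZZ:::::
step 31: :::::::::
:::::::::
:::ZZ::::
::Z::Z:::
:Z<::Z:::
:ZZ::::::
::ZZ:::::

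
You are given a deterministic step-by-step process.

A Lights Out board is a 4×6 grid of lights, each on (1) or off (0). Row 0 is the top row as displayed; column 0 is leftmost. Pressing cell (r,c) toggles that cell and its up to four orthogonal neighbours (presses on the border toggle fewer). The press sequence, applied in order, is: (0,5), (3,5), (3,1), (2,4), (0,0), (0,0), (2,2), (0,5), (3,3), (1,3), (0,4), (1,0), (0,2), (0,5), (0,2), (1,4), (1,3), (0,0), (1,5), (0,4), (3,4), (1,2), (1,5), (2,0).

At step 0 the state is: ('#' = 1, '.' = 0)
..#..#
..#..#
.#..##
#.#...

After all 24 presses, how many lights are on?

8

[0] ..#..#
..#..#
.#..##
#.#...
[1] ..#.#.
..#...
.#..##
#.#...
[2] ..#.#.
..#...
.#..#.
#.#.##
[3] ..#.#.
..#...
....#.
.#..##
[4] ..#.#.
..#.#.
...#.#
.#...#
[5] ###.#.
#.#.#.
...#.#
.#...#
[6] ..#.#.
..#.#.
...#.#
.#...#
[7] ..#.#.
....#.
.##..#
.##..#
[8] ..#..#
....##
.##..#
.##..#
[9] ..#..#
....##
.###.#
.#.###
[10] ..##.#
..##.#
.##..#
.#.###
[11] ..#.#.
..####
.##..#
.#.###
[12] #.#.#.
######
###..#
.#.###
[13] ##.##.
##.###
###..#
.#.###
[14] ##.#.#
##.##.
###..#
.#.###
[15] #.#..#
#####.
###..#
.#.###
[16] #.#.##
###..#
###.##
.#.###
[17] #.####
##.###
######
.#.###
[18] .#####
.#.###
######
.#.###
[19] .####.
.#.#..
#####.
.#.###
[20] .##..#
.#.##.
#####.
.#.###
[21] .##..#
.#.##.
####..
.#....
[22] .#...#
..#.#.
##.#..
.#....
[23] .#....
..#..#
##.#.#
.#....
[24] .#....
#.#..#
...#.#
##....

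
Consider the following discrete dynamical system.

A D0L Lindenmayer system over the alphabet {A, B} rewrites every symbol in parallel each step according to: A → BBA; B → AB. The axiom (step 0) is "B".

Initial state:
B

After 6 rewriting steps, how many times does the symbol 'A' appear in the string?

gen 0: B
gen 1: AB
gen 2: BBAAB
gen 3: ABABBBABBAAB
gen 4: BBAABBBAABABABBBAABABBBABBAAB
gen 5: ABABBBABBAABABABBBABBAABBBAABBBAABABABBBABBAABBBAABABABBBAABABBBABBAAB
gen 6: BBAABBBAABABABBBAABABBBABBAABBBAABBBAABABABBBAABABBBABBAAB…ABABBBABBAABBBAABBBAABABABBBABBAABBBAABABABBBAABABBBABBAAB  (len 169)

70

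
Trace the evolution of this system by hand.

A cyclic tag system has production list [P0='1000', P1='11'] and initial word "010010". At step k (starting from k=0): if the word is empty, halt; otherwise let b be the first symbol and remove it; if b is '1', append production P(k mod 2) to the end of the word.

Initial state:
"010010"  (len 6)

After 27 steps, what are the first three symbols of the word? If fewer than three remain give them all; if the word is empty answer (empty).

000

k=0  "010010"  (len 6)
k=1  "10010"  (len 5)
k=2  "001011"  (len 6)
k=3  "01011"  (len 5)
k=4  "1011"  (len 4)
k=5  "0111000"  (len 7)
k=6  "111000"  (len 6)
k=7  "110001000"  (len 9)
k=8  "1000100011"  (len 10)
k=9  "0001000111000"  (len 13)
k=10  "001000111000"  (len 12)
k=11  "01000111000"  (len 11)
k=12  "1000111000"  (len 10)
k=13  "0001110001000"  (len 13)
k=14  "001110001000"  (len 12)
k=15  "01110001000"  (len 11)
k=16  "1110001000"  (len 10)
k=17  "1100010001000"  (len 13)
k=18  "10001000100011"  (len 14)
k=19  "00010001000111000"  (len 17)
k=20  "0010001000111000"  (len 16)
k=21  "010001000111000"  (len 15)
k=22  "10001000111000"  (len 14)
k=23  "00010001110001000"  (len 17)
k=24  "0010001110001000"  (len 16)
k=25  "010001110001000"  (len 15)
k=26  "10001110001000"  (len 14)
k=27  "00011100010001000"  (len 17)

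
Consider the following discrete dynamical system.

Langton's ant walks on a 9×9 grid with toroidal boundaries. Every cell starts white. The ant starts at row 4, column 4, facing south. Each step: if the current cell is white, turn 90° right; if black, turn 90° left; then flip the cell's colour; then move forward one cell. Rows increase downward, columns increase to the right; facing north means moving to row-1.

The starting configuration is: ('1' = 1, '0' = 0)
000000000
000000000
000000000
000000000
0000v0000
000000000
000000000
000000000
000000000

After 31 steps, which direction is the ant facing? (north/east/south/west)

east

gen 0: 000000000
000000000
000000000
000000000
0000v0000
000000000
000000000
000000000
000000000
gen 1: 000000000
000000000
000000000
000000000
000<10000
000000000
000000000
000000000
000000000
gen 2: 000000000
000000000
000000000
000^00000
000110000
000000000
000000000
000000000
000000000
gen 3: 000000000
000000000
000000000
0001>0000
000110000
000000000
000000000
000000000
000000000
gen 4: 000000000
000000000
000000000
000110000
0001v0000
000000000
000000000
000000000
000000000
gen 5: 000000000
000000000
000000000
000110000
00010>000
000000000
000000000
000000000
000000000
gen 6: 000000000
000000000
000000000
000110000
000101000
00000v000
000000000
000000000
000000000
gen 7: 000000000
000000000
000000000
000110000
000101000
0000<1000
000000000
000000000
000000000
gen 8: 000000000
000000000
000000000
000110000
0001^1000
000011000
000000000
000000000
000000000
gen 9: 000000000
000000000
000000000
000110000
00011>000
000011000
000000000
000000000
000000000
gen 10: 000000000
000000000
000000000
00011^000
000110000
000011000
000000000
000000000
000000000
gen 11: 000000000
000000000
000000000
000111>00
000110000
000011000
000000000
000000000
000000000
gen 12: 000000000
000000000
000000000
000111100
000110v00
000011000
000000000
000000000
000000000
gen 13: 000000000
000000000
000000000
000111100
00011<100
000011000
000000000
000000000
000000000
gen 14: 000000000
000000000
000000000
00011^100
000111100
000011000
000000000
000000000
000000000
gen 15: 000000000
000000000
000000000
0001<0100
000111100
000011000
000000000
000000000
000000000
gen 16: 000000000
000000000
000000000
000100100
0001v1100
000011000
000000000
000000000
000000000
gen 17: 000000000
000000000
000000000
000100100
00010>100
000011000
000000000
000000000
000000000
gen 18: 000000000
000000000
000000000
00010^100
000100100
000011000
000000000
000000000
000000000
gen 19: 000000000
000000000
000000000
000101>00
000100100
000011000
000000000
000000000
000000000
gen 20: 000000000
000000000
000000^00
000101000
000100100
000011000
000000000
000000000
000000000
gen 21: 000000000
000000000
0000001>0
000101000
000100100
000011000
000000000
000000000
000000000
gen 22: 000000000
000000000
000000110
0001010v0
000100100
000011000
000000000
000000000
000000000
gen 23: 000000000
000000000
000000110
000101<10
000100100
000011000
000000000
000000000
000000000
gen 24: 000000000
000000000
000000^10
000101110
000100100
000011000
000000000
000000000
000000000
gen 25: 000000000
000000000
00000<010
000101110
000100100
000011000
000000000
000000000
000000000
gen 26: 000000000
00000^000
000001010
000101110
000100100
000011000
000000000
000000000
000000000
gen 27: 000000000
000001>00
000001010
000101110
000100100
000011000
000000000
000000000
000000000
gen 28: 000000000
000001100
000001v10
000101110
000100100
000011000
000000000
000000000
000000000
gen 29: 000000000
000001100
00000<110
000101110
000100100
000011000
000000000
000000000
000000000
gen 30: 000000000
000001100
000000110
00010v110
000100100
000011000
000000000
000000000
000000000
gen 31: 000000000
000001100
000000110
000100>10
000100100
000011000
000000000
000000000
000000000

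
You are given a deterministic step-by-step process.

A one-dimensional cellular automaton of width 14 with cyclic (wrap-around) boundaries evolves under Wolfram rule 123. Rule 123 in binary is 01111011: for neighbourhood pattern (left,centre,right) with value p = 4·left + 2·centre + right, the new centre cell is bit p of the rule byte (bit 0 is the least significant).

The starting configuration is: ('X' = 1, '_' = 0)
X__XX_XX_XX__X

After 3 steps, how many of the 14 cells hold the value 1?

step 0: X__XX_XX_XX__X
step 1: XXXXXXXXXXXXXX
step 2: ______________
step 3: XXXXXXXXXXXXXX

14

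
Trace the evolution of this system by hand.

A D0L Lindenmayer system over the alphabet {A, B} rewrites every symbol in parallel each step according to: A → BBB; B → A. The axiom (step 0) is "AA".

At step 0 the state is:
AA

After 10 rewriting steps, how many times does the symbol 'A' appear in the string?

k=0  AA
k=1  BBBBBB
k=2  AAAAAA
k=3  BBBBBBBBBBBBBBBBBB
k=4  AAAAAAAAAAAAAAAAAA
k=5  BBBBBBBBBBBBBBBBBBBBBBBBBBBBBBBBBBBBBBBBBBBBBBBBBBBBBB
k=6  AAAAAAAAAAAAAAAAAAAAAAAAAAAAAAAAAAAAAAAAAAAAAAAAAAAAAA
k=7  BBBBBBBBBBBBBBBBBBBBBBBBBBBBBBBBBBBBBBBBBBBBBBBBBBBBBBBBBB…BBBBBBBBBBBBBBBBBBBBBBBBBBBBBBBBBBBBBBBBBBBBBBBBBBBBBBBBBB  (len 162)
k=8  AAAAAAAAAAAAAAAAAAAAAAAAAAAAAAAAAAAAAAAAAAAAAAAAAAAAAAAAAA…AAAAAAAAAAAAAAAAAAAAAAAAAAAAAAAAAAAAAAAAAAAAAAAAAAAAAAAAAA  (len 162)
k=9  BBBBBBBBBBBBBBBBBBBBBBBBBBBBBBBBBBBBBBBBBBBBBBBBBBBBBBBBBB…BBBBBBBBBBBBBBBBBBBBBBBBBBBBBBBBBBBBBBBBBBBBBBBBBBBBBBBBBB  (len 486)
k=10  AAAAAAAAAAAAAAAAAAAAAAAAAAAAAAAAAAAAAAAAAAAAAAAAAAAAAAAAAA…AAAAAAAAAAAAAAAAAAAAAAAAAAAAAAAAAAAAAAAAAAAAAAAAAAAAAAAAAA  (len 486)

486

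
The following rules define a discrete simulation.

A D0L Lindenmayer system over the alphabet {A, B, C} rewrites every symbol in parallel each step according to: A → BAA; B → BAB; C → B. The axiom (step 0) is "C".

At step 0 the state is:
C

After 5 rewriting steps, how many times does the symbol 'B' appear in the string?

gen 0: C
gen 1: B
gen 2: BAB
gen 3: BABBAABAB
gen 4: BABBAABABBABBAABAABABBAABAB
gen 5: BABBAABABBABBAABAABABBAABABBABBAABABBABBAABAABABBAABAABABBAABABBABBAABAABABBAABAB

41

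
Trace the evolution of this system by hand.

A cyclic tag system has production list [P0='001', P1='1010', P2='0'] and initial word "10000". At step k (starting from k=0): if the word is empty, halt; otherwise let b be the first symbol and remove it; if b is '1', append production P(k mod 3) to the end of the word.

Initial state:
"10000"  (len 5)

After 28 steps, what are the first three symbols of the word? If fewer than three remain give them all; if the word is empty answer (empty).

t=0: "10000"  (len 5)
t=1: "0000001"  (len 7)
t=2: "000001"  (len 6)
t=3: "00001"  (len 5)
t=4: "0001"  (len 4)
t=5: "001"  (len 3)
t=6: "01"  (len 2)
t=7: "1"  (len 1)
t=8: "1010"  (len 4)
t=9: "0100"  (len 4)
t=10: "100"  (len 3)
t=11: "001010"  (len 6)
t=12: "01010"  (len 5)
t=13: "1010"  (len 4)
t=14: "0101010"  (len 7)
t=15: "101010"  (len 6)
t=16: "01010001"  (len 8)
t=17: "1010001"  (len 7)
t=18: "0100010"  (len 7)
t=19: "100010"  (len 6)
t=20: "000101010"  (len 9)
t=21: "00101010"  (len 8)
t=22: "0101010"  (len 7)
t=23: "101010"  (len 6)
t=24: "010100"  (len 6)
t=25: "10100"  (len 5)
t=26: "01001010"  (len 8)
t=27: "1001010"  (len 7)
t=28: "001010001"  (len 9)

001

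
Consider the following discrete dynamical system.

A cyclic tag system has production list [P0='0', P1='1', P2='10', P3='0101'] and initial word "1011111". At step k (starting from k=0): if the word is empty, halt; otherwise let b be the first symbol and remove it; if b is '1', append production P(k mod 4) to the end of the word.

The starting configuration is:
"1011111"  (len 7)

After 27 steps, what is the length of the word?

step 0: "1011111"  (len 7)
step 1: "0111110"  (len 7)
step 2: "111110"  (len 6)
step 3: "1111010"  (len 7)
step 4: "1110100101"  (len 10)
step 5: "1101001010"  (len 10)
step 6: "1010010101"  (len 10)
step 7: "01001010110"  (len 11)
step 8: "1001010110"  (len 10)
step 9: "0010101100"  (len 10)
step 10: "010101100"  (len 9)
step 11: "10101100"  (len 8)
step 12: "01011000101"  (len 11)
step 13: "1011000101"  (len 10)
step 14: "0110001011"  (len 10)
step 15: "110001011"  (len 9)
step 16: "100010110101"  (len 12)
step 17: "000101101010"  (len 12)
step 18: "00101101010"  (len 11)
step 19: "0101101010"  (len 10)
step 20: "101101010"  (len 9)
step 21: "011010100"  (len 9)
step 22: "11010100"  (len 8)
step 23: "101010010"  (len 9)
step 24: "010100100101"  (len 12)
step 25: "10100100101"  (len 11)
step 26: "01001001011"  (len 11)
step 27: "1001001011"  (len 10)

10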